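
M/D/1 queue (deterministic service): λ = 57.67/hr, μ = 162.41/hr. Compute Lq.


ρ = 57.67/162.41 = 0.3551
M/D/1: Lq = ρ²/(2(1−ρ)) = 0.1261/(2·0.6449) = 0.09776

Final: 0.09776


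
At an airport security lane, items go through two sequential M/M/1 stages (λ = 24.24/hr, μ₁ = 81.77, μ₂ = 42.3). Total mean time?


Each node sees arrival rate λ = 24.24/hr (tandem ⇒ throughput preserved).
W₁ = 1/(μ₁−λ) = 1/(81.77−24.24) = 0.01738 hr
W₂ = 1/(μ₂−λ) = 1/(42.3−24.24) = 0.05537 hr
W_total = W₁ + W₂ = 0.01738 + 0.05537 = 0.07275 hr

Final: 0.07275 hr


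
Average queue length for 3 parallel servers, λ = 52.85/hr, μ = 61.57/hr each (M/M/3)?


a = λ/μ = 0.8584; ρ = a/3 = 0.2861
P₀ = 0.421153
Lq = P₀·a^c·ρ / (c!·(1−ρ)²) = 0.421153·0.63245·0.2861/(6·0.50962)
= 0.02492

Final: 0.02492


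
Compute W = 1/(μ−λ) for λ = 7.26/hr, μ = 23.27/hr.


W = 1/(μ−λ) = 1/(23.27 − 7.26) = 1/16.01 = 0.06246 hr

Final: 0.06246 hr


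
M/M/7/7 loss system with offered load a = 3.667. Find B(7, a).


B(c,a) = (a^c/c!) / Σ_{k=0}^{c} a^k/k!
a^7/7! = 1.769073
Σ terms (k=0..7): 1.00000 + 3.66700 + 6.72344 + 8.21829 + 7.53412 + 5.52552 + 3.37701 + 1.76907 = 37.814462
B = 1.769073/37.814462 = 0.046783

Final: 0.046783


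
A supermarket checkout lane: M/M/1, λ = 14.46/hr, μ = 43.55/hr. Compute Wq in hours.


ρ = 14.46/43.55 = 0.3320
Wq = ρ/(μ−λ) = 0.3320/(43.55 − 14.46) = 0.3320/29.09 = 0.01141 hr

Final: 0.01141 hr


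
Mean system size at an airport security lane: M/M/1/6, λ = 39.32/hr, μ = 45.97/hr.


ρ = 39.32/45.97 = 0.8553
L = ρ[1 − (K+1)ρ^K + Kρ^(K+1)] / [(1−ρ)(1−ρ^(K+1))]
Numerator: 0.8553·(1 − 7·0.391592 + 6·0.334945) = 0.229678
Denominator: (0.1447)·(0.665055) = 0.096207
L = 0.229678/0.096207 = 2.3873

Final: 2.3873


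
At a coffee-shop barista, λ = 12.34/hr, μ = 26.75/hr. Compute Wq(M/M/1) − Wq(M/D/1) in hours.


ρ = 12.34/26.75 = 0.4613
Wq(M/M/1) = ρ/(μ−λ) = 0.4613/14.41 = 0.03201 hr
Wq(M/D/1) = ρ/(2(μ−λ)) = 0.01601 hr
Savings = 0.03201 − 0.01601 = 0.01601 hr

Final: 0.01601 hr


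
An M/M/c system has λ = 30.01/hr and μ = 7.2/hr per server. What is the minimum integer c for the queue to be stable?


Stability requires cμ > λ ⇔ c > λ/μ.
λ/μ = 30.01/7.2 = 4.1681
Minimum integer c = ⌊4.1681⌋ + 1 = 5
Check: 5·7.2 = 36.00 > 30.01, while 4·7.2 = 28.80 ≤ 30.01

Final: 5 servers


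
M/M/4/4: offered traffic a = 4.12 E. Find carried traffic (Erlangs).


B(4,4.12) = 0.322134 (Erlang-B)
Carried load = a(1 − B) = 4.12·(1 − 0.322134) = 4.12·0.677866 = 2.7928 E

Final: 2.7928 Erlangs


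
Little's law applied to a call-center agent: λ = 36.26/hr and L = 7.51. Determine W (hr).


W = L/λ = 7.51/36.26 = 0.2071 hr

Final: 0.2071 hr


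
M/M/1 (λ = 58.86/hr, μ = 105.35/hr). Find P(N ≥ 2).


ρ = 58.86/105.35 = 0.5587
P(N ≥ n) = ρ^n = 0.5587^2 = 0.312156

Final: 0.312156


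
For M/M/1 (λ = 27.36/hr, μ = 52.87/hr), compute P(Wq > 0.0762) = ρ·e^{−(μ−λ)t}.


ρ = 27.36/52.87 = 0.5175
P(Wq > t) = ρ·e^{−(μ−λ)t} = 0.5175·e^{−1.9439}
= 0.5175·0.143150 = 0.074080

Final: 0.074080


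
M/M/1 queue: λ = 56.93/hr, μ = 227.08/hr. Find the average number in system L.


ρ = λ/μ = 56.93/227.08 = 0.2507
L = ρ/(1−ρ) = 0.2507/(1 − 0.2507) = 0.2507/0.7493 = 0.3346

Final: 0.3346


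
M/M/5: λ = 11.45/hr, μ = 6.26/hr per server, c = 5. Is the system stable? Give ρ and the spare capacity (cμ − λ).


Total capacity cμ = 5·6.26 = 31.30/hr
ρ = λ/(cμ) = 11.45/31.30 = 0.3658
Stable ⇔ ρ < 1: YES
Spare capacity = cμ − λ = 31.30 − 11.45 = 19.85/hr

Final: ρ = 0.3658; stable; margin = 19.85/hr


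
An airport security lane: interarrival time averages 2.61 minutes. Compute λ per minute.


λ = 1/(interarrival time) in consistent units.
1 minute = 1 min, so λ = 1/2.61 = 0.3831 per minute

Final: 0.3831 /min


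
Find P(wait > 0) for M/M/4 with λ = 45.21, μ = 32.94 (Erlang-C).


a = λ/μ = 1.3725; ρ = a/4 = 0.3431
P₀ = 0.251866 (from M/M/c formula)
C(c,a) = [a^c/(c!(1−ρ))]·P₀ = [3.54849/(24·0.6569)]·0.251866
= 0.22509·0.251866 = 0.056692

Final: 0.056692


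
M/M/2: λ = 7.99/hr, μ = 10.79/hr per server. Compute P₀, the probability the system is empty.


a = λ/μ = 7.99/10.79 = 0.7405; ρ = a/c = 0.3703
Σ_{k=0}^{1} a^k/k! (terms k=0..1) = 1.00000 + 0.74050 = 1.74050
Tail: a^2/(2!(1−ρ)) = 0.54834/(2·0.6297) = 0.43536
P₀ = 1/(1.74050 + 0.43536) = 1/2.17586 = 0.459587

Final: 0.459587


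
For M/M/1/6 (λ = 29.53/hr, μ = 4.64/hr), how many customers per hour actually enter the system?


ρ = 6.3642; P_K = (1−ρ)ρ^6/(1−ρ^7) = 0.842874
λ_eff = λ(1 − P_K) = 29.53·(1 − 0.842874) = 29.53·0.157126 = 4.6399 /hr

Final: 4.6399 /hr


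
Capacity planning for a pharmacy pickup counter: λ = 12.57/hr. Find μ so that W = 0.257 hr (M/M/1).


W = 1/(μ−λ) ⇒ μ − λ = 1/W = 1/0.257 = 3.8911
μ = λ + 1/W = 12.57 + 3.8911 = 16.4611 per hr

Final: 16.4611 /hr


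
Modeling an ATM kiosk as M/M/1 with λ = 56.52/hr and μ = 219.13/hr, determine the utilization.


ρ = λ/μ = 56.52/219.13 = 0.2579

Final: 0.2579


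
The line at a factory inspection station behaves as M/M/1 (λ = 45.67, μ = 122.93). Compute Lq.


ρ = 45.67/122.93 = 0.3715
Lq = ρ²/(1−ρ) = 0.1380/0.6285 = 0.2196

Final: 0.2196


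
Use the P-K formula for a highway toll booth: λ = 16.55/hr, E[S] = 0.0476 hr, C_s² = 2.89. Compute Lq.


ρ = λ·E[S] = 16.55·0.0476 = 0.7878
Lq = ρ²(1+C_s²)/(2(1−ρ)) = 0.6206·(1+2.89)/(2·0.2122)
= 0.6206·3.8900/0.4244 = 5.68779

Final: 5.68779


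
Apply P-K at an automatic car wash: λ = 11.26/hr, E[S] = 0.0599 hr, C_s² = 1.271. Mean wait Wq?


ρ = λ·E[S] = 11.26·0.0599 = 0.6745
E[S²] = E[S]²(1+C_s²) = 0.0599²·(1+1.271) = 0.008148
Wq = λ·E[S²]/(2(1−ρ)) = 11.26·0.008148/(2·0.3255) = 0.14093 hr

Final: 0.14093 hr


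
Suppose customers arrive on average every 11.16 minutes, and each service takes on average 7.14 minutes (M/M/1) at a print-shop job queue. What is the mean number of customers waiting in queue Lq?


λ = 60/11.16 = 5.3763 /hr
μ = 60/7.14 = 8.4034 /hr
ρ = λ/μ = 5.3763/8.4034 = 0.6398
Lq = ρ²/(1−ρ) = 0.4093/0.3602 = 1.1363

Final: 1.1363


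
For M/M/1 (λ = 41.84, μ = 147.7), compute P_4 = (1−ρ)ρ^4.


ρ = 41.84/147.7 = 0.2833
P_n = (1−ρ)·ρ^n = (1 − 0.2833)·0.2833^4 = 0.7167·0.006439 = 0.004615

Final: 0.004615


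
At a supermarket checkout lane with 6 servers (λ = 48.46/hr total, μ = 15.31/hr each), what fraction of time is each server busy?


ρ = λ/(cμ) = 48.46/(6·15.31) = 48.46/91.86 = 0.5275

Final: 0.5275


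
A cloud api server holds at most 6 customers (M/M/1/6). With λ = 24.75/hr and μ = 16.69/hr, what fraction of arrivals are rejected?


ρ = λ/μ = 24.75/16.69 = 1.4829
P_K = (1−ρ)ρ^K/(1−ρ^(K+1)) = (-0.4829·10.634405)/(1 − 15.770014)
= -5.135608/-14.770014 = 0.347705

Final: 0.347705


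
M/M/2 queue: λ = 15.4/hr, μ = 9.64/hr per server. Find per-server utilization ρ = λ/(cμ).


ρ = λ/(cμ) = 15.4/(2·9.64) = 15.4/19.28 = 0.7988

Final: 0.7988


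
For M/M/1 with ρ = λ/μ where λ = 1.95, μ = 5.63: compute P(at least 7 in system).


ρ = 1.95/5.63 = 0.3464
P(N ≥ n) = ρ^n = 0.3464^7 = 0.0005980

Final: 0.0005980


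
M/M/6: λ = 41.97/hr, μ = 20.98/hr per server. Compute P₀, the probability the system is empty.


a = λ/μ = 41.97/20.98 = 2.0005; ρ = a/c = 0.3334
Σ_{k=0}^{5} a^k/k! (terms k=0..5) = 1.00000 + 2.00048 + 2.00095 + 1.33429 + 0.66730 + 0.26698 = 7.27000
Tail: a^6/(6!(1−ρ)) = 64.09157/(720·0.6666) = 0.13354
P₀ = 1/(7.27000 + 0.13354) = 1/7.40354 = 0.135070

Final: 0.135070


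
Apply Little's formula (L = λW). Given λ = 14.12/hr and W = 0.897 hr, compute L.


L = λW = 14.12·0.897 = 12.6656

Final: 12.6656


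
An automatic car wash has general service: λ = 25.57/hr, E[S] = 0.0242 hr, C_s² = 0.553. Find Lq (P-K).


ρ = λ·E[S] = 25.57·0.0242 = 0.6188
Lq = ρ²(1+C_s²)/(2(1−ρ)) = 0.3829·(1+0.553)/(2·0.3812)
= 0.3829·1.5530/0.7624 = 0.77996

Final: 0.77996


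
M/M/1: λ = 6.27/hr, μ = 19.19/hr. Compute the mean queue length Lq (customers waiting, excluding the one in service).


ρ = 6.27/19.19 = 0.3267
Lq = ρ²/(1−ρ) = 0.1068/0.6733 = 0.1586

Final: 0.1586


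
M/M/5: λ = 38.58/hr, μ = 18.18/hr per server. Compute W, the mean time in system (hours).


a = 2.1221; ρ = 0.4244; P₀ = 0.118558
Lq = P₀·a^c·ρ/(c!(1−ρ)²) = 0.05447
Wq = Lq/λ = 0.05447/38.58 = 0.001412 hr
W = Wq + 1/μ = 0.001412 + 0.05501 = 0.05642 hr

Final: 0.05642 hr


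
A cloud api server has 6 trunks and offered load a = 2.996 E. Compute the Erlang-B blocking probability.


B(c,a) = (a^c/c!) / Σ_{k=0}^{c} a^k/k!
a^6/6! = 1.004427
Σ terms (k=0..6): 1.00000 + 2.99600 + 4.48801 + 4.48202 + 3.35704 + 2.01154 + 1.00443 = 19.339031
B = 1.004427/19.339031 = 0.051938

Final: 0.051938


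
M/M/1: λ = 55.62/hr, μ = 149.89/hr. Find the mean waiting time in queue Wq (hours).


ρ = 55.62/149.89 = 0.3711
Wq = ρ/(μ−λ) = 0.3711/(149.89 − 55.62) = 0.3711/94.27 = 0.003936 hr

Final: 0.003936 hr


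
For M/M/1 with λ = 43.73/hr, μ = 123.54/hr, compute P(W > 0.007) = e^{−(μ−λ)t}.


W ~ Exponential(μ−λ) for M/M/1.
μ − λ = 123.54 − 43.73 = 79.8100
P(W > t) = e^{−(μ−λ)t} = e^{−0.5587} = 0.571969

Final: 0.571969


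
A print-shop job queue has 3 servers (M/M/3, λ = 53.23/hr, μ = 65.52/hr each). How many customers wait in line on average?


a = λ/μ = 0.8124; ρ = a/3 = 0.2708
P₀ = 0.441501
Lq = P₀·a^c·ρ / (c!·(1−ρ)²) = 0.441501·0.53623·0.2708/(6·0.53172)
= 0.02010

Final: 0.02010


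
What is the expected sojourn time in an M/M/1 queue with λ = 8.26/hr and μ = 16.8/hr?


W = 1/(μ−λ) = 1/(16.8 − 8.26) = 1/8.54 = 0.1171 hr

Final: 0.1171 hr


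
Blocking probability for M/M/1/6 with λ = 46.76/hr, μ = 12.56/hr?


ρ = λ/μ = 46.76/12.56 = 3.7229
P_K = (1−ρ)ρ^K/(1−ρ^(K+1)) = (-2.7229·2662.619931)/(1 − 9912.747449)
= -7250.127518/-9911.747449 = 0.731468

Final: 0.731468


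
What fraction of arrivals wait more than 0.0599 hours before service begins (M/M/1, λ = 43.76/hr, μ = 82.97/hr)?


ρ = 43.76/82.97 = 0.5274
P(Wq > t) = ρ·e^{−(μ−λ)t} = 0.5274·e^{−2.3487}
= 0.5274·0.095495 = 0.050366

Final: 0.050366


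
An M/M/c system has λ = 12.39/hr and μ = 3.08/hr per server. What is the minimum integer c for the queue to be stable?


Stability requires cμ > λ ⇔ c > λ/μ.
λ/μ = 12.39/3.08 = 4.0227
Minimum integer c = ⌊4.0227⌋ + 1 = 5
Check: 5·3.08 = 15.40 > 12.39, while 4·3.08 = 12.32 ≤ 12.39

Final: 5 servers


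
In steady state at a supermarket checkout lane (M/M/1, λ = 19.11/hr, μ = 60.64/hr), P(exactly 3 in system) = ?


ρ = 19.11/60.64 = 0.3151
P_n = (1−ρ)·ρ^n = (1 − 0.3151)·0.3151^3 = 0.6849·0.031297 = 0.021434

Final: 0.021434


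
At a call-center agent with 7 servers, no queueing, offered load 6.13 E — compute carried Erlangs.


B(7,6.13) = 0.193505 (Erlang-B)
Carried load = a(1 − B) = 6.13·(1 − 0.193505) = 6.13·0.806495 = 4.9438 E

Final: 4.9438 Erlangs


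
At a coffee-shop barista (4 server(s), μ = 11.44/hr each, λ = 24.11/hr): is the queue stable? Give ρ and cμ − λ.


Total capacity cμ = 4·11.44 = 45.76/hr
ρ = λ/(cμ) = 24.11/45.76 = 0.5269
Stable ⇔ ρ < 1: YES
Spare capacity = cμ − λ = 45.76 − 24.11 = 21.65/hr

Final: ρ = 0.5269; stable; margin = 21.65/hr


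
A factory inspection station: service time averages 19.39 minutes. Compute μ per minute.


μ = 1/(service time) in consistent units.
1 minute = 1 min, so μ = 1/19.39 = 0.05157 per minute

Final: 0.05157 /min


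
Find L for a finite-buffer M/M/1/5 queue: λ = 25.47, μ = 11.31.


ρ = 25.47/11.31 = 2.2520
L = ρ[1 − (K+1)ρ^K + Kρ^(K+1)] / [(1−ρ)(1−ρ^(K+1))]
Numerator: 2.2520·(1 − 6·57.920420 + 5·130.436171) = 688.339327
Denominator: (-1.2520)·(-129.436171) = 162.052712
L = 688.339327/162.052712 = 4.2476

Final: 4.2476


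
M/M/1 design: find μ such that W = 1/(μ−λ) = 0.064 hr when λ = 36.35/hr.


W = 1/(μ−λ) ⇒ μ − λ = 1/W = 1/0.064 = 15.6250
μ = λ + 1/W = 36.35 + 15.6250 = 51.9750 per hr

Final: 51.9750 /hr


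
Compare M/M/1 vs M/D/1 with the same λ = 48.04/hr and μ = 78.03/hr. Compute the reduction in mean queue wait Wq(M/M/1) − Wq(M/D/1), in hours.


ρ = 48.04/78.03 = 0.6157
Wq(M/M/1) = ρ/(μ−λ) = 0.6157/29.99 = 0.02053 hr
Wq(M/D/1) = ρ/(2(μ−λ)) = 0.01026 hr
Savings = 0.02053 − 0.01026 = 0.01026 hr

Final: 0.01026 hr


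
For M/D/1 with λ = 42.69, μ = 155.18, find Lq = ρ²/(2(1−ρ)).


ρ = 42.69/155.18 = 0.2751
M/D/1: Lq = ρ²/(2(1−ρ)) = 0.07568/(2·0.7249) = 0.05220

Final: 0.05220


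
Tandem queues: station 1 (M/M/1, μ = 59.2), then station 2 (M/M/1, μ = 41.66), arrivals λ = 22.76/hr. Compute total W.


Each node sees arrival rate λ = 22.76/hr (tandem ⇒ throughput preserved).
W₁ = 1/(μ₁−λ) = 1/(59.2−22.76) = 0.02744 hr
W₂ = 1/(μ₂−λ) = 1/(41.66−22.76) = 0.05291 hr
W_total = W₁ + W₂ = 0.02744 + 0.05291 = 0.08035 hr

Final: 0.08035 hr


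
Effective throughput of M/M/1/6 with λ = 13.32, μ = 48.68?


ρ = 0.2736; P_K = (1−ρ)ρ^6/(1−ρ^7) = 0.0003049
λ_eff = λ(1 − P_K) = 13.32·(1 − 0.0003049) = 13.32·0.999695 = 13.3159 /hr

Final: 13.3159 /hr


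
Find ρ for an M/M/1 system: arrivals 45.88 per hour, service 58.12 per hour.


ρ = λ/μ = 45.88/58.12 = 0.7894

Final: 0.7894


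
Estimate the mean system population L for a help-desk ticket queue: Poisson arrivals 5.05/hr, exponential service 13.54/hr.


ρ = λ/μ = 5.05/13.54 = 0.3730
L = ρ/(1−ρ) = 0.3730/(1 − 0.3730) = 0.3730/0.6270 = 0.5948

Final: 0.5948


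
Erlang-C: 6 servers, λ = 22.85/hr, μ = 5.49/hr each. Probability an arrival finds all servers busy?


a = λ/μ = 4.1621; ρ = a/6 = 0.6937
P₀ = 0.013827 (from M/M/c formula)
C(c,a) = [a^c/(c!(1−ρ))]·P₀ = [5198.56118/(720·0.3063)]·0.013827
= 23.57128·0.013827 = 0.325911

Final: 0.325911


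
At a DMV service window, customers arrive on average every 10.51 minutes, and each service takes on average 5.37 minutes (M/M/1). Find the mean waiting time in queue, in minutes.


λ = 60/10.51 = 5.7088 /hr
μ = 60/5.37 = 11.1732 /hr
ρ = λ/μ = 5.7088/11.1732 = 0.5109
Wq = ρ/(μ−λ) = 0.5109/(11.1732−5.7088) = 0.09350 hr
In minutes: 0.09350·60 = 5.610 min

Final: 5.610 min


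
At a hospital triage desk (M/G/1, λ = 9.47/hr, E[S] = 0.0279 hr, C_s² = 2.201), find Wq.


ρ = λ·E[S] = 9.47·0.0279 = 0.2642
E[S²] = E[S]²(1+C_s²) = 0.0279²·(1+2.201) = 0.002492
Wq = λ·E[S²]/(2(1−ρ)) = 9.47·0.002492/(2·0.7358) = 0.01603 hr

Final: 0.01603 hr


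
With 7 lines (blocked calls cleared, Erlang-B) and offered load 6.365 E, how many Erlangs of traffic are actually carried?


B(7,6.365) = 0.208701 (Erlang-B)
Carried load = a(1 − B) = 6.365·(1 − 0.208701) = 6.365·0.791299 = 5.0366 E

Final: 5.0366 Erlangs


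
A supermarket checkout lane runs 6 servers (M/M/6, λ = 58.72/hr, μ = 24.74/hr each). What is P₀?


a = λ/μ = 58.72/24.74 = 2.3735; ρ = a/c = 0.3956
Σ_{k=0}^{5} a^k/k! (terms k=0..5) = 1.00000 + 2.37348 + 2.81671 + 2.22848 + 1.32231 + 0.62770 = 10.36868
Tail: a^6/(6!(1−ρ)) = 178.77966/(720·0.6044) = 0.41082
P₀ = 1/(10.36868 + 0.41082) = 1/10.77950 = 0.092769

Final: 0.092769


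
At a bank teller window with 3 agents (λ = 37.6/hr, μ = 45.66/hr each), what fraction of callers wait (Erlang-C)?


a = λ/μ = 0.8235; ρ = a/3 = 0.2745
P₀ = 0.436526 (from M/M/c formula)
C(c,a) = [a^c/(c!(1−ρ))]·P₀ = [0.55841/(6·0.7255)]·0.436526
= 0.12828·0.436526 = 0.055998

Final: 0.055998


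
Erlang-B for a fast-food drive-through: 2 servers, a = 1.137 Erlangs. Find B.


B(c,a) = (a^c/c!) / Σ_{k=0}^{c} a^k/k!
a^2/2! = 0.646385
Σ terms (k=0..2): 1.00000 + 1.13700 + 0.64638 = 2.783384
B = 0.646385/2.783384 = 0.232230

Final: 0.232230


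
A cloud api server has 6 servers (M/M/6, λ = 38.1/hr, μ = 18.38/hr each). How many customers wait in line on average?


a = λ/μ = 2.0729; ρ = a/6 = 0.3455
P₀ = 0.125588
Lq = P₀·a^c·ρ / (c!·(1−ρ)²) = 0.125588·79.33719·0.3455/(720·0.42839)
= 0.01116

Final: 0.01116


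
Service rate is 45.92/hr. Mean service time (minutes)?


Mean service time = 1/μ = 1/45.92 hour = 0.02178 hour
In minutes: 0.02178 × 60 = 1.3066 min

Final: 1.3066 min


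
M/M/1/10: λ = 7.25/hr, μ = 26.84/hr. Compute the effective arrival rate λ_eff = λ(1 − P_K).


ρ = 0.2701; P_K = (1−ρ)ρ^10/(1−ρ^11) = 0.000001509
λ_eff = λ(1 − P_K) = 7.25·(1 − 0.000001509) = 7.25·0.999998 = 7.2500 /hr

Final: 7.2500 /hr


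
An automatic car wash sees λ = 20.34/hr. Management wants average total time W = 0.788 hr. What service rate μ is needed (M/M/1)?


W = 1/(μ−λ) ⇒ μ − λ = 1/W = 1/0.788 = 1.2690
μ = λ + 1/W = 20.34 + 1.2690 = 21.6090 per hr

Final: 21.6090 /hr


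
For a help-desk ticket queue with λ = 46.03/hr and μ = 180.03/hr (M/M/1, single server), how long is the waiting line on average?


ρ = 46.03/180.03 = 0.2557
Lq = ρ²/(1−ρ) = 0.06537/0.7443 = 0.08783

Final: 0.08783


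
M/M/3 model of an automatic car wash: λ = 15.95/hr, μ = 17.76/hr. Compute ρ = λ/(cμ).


ρ = λ/(cμ) = 15.95/(3·17.76) = 15.95/53.28 = 0.2994

Final: 0.2994


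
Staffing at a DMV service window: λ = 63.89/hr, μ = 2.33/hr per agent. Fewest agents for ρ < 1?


Stability requires cμ > λ ⇔ c > λ/μ.
λ/μ = 63.89/2.33 = 27.4206
Minimum integer c = ⌊27.4206⌋ + 1 = 28
Check: 28·2.33 = 65.24 > 63.89, while 27·2.33 = 62.91 ≤ 63.89

Final: 28 servers


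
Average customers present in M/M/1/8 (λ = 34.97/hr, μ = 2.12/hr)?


ρ = 34.97/2.12 = 16.4953
L = ρ[1 − (K+1)ρ^K + Kρ^(K+1)] / [(1−ρ)(1−ρ^(K+1))]
Numerator: 16.4953·(1 − 9·5481231829.939266 + 8·90414470326.875534) = 11117567983417.398438
Denominator: (-15.4953)·(-90414470325.875534) = 1400997806700.476807
L = 11117567983417.398438/1400997806700.476807 = 7.9355

Final: 7.9355


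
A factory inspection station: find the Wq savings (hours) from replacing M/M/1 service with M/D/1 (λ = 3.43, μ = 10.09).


ρ = 3.43/10.09 = 0.3399
Wq(M/M/1) = ρ/(μ−λ) = 0.3399/6.66 = 0.05104 hr
Wq(M/D/1) = ρ/(2(μ−λ)) = 0.02552 hr
Savings = 0.05104 − 0.02552 = 0.02552 hr

Final: 0.02552 hr


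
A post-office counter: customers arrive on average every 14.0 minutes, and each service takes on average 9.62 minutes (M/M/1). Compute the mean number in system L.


λ = 60/14.0 = 4.2857 /hr
μ = 60/9.62 = 6.2370 /hr
ρ = λ/μ = 4.2857/6.2370 = 0.6871
L = ρ/(1−ρ) = 0.6871/0.3129 = 2.1963

Final: 2.1963


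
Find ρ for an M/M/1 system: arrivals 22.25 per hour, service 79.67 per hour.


ρ = λ/μ = 22.25/79.67 = 0.2793

Final: 0.2793


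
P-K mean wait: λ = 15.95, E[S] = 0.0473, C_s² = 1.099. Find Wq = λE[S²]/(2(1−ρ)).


ρ = λ·E[S] = 15.95·0.0473 = 0.7544
E[S²] = E[S]²(1+C_s²) = 0.0473²·(1+1.099) = 0.004696
Wq = λ·E[S²]/(2(1−ρ)) = 15.95·0.004696/(2·0.2456) = 0.15251 hr

Final: 0.15251 hr


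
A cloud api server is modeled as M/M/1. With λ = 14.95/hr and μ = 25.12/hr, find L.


ρ = λ/μ = 14.95/25.12 = 0.5951
L = ρ/(1−ρ) = 0.5951/(1 − 0.5951) = 0.5951/0.4049 = 1.4700

Final: 1.4700


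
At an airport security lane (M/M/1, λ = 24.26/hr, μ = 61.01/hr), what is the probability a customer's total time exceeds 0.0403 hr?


W ~ Exponential(μ−λ) for M/M/1.
μ − λ = 61.01 − 24.26 = 36.7500
P(W > t) = e^{−(μ−λ)t} = e^{−1.4810} = 0.227404

Final: 0.227404


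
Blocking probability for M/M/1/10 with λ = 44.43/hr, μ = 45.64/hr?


ρ = λ/μ = 44.43/45.64 = 0.9735
P_K = (1−ρ)ρ^K/(1−ρ^(K+1)) = (0.02651·0.764376)/(1 − 0.744111)
= 0.020265/0.255889 = 0.079194

Final: 0.079194


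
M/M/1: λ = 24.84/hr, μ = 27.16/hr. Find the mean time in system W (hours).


W = 1/(μ−λ) = 1/(27.16 − 24.84) = 1/2.32 = 0.4310 hr

Final: 0.4310 hr


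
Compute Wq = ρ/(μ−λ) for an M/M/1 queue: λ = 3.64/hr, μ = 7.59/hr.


ρ = 3.64/7.59 = 0.4796
Wq = ρ/(μ−λ) = 0.4796/(7.59 − 3.64) = 0.4796/3.95 = 0.1214 hr

Final: 0.1214 hr


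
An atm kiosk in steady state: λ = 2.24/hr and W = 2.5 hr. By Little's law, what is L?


L = λW = 2.24·2.5 = 5.6000

Final: 5.6000


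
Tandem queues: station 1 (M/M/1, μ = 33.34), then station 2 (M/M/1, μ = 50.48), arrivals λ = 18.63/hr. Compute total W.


Each node sees arrival rate λ = 18.63/hr (tandem ⇒ throughput preserved).
W₁ = 1/(μ₁−λ) = 1/(33.34−18.63) = 0.06798 hr
W₂ = 1/(μ₂−λ) = 1/(50.48−18.63) = 0.03140 hr
W_total = W₁ + W₂ = 0.06798 + 0.03140 = 0.09938 hr

Final: 0.09938 hr


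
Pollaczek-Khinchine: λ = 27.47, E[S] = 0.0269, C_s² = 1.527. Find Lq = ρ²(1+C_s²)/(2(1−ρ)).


ρ = λ·E[S] = 27.47·0.0269 = 0.7389
Lq = ρ²(1+C_s²)/(2(1−ρ)) = 0.5460·(1+1.527)/(2·0.2611)
= 0.5460·2.5270/0.5221 = 2.64278

Final: 2.64278


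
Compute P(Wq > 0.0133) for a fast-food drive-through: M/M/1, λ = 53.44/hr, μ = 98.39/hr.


ρ = 53.44/98.39 = 0.5431
P(Wq > t) = ρ·e^{−(μ−λ)t} = 0.5431·e^{−0.5978}
= 0.5431·0.550001 = 0.298730

Final: 0.298730


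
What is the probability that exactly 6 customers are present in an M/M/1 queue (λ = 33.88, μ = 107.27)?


ρ = 33.88/107.27 = 0.3158
P_n = (1−ρ)·ρ^n = (1 − 0.3158)·0.3158^6 = 0.6842·0.0009926 = 0.0006791

Final: 0.0006791


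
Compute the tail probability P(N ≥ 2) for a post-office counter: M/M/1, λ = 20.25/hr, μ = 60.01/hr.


ρ = 20.25/60.01 = 0.3374
P(N ≥ n) = ρ^n = 0.3374^2 = 0.113868

Final: 0.113868


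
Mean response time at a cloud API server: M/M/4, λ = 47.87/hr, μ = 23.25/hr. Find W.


a = 2.0589; ρ = 0.5147; P₀ = 0.122306
Lq = P₀·a^c·ρ/(c!(1−ρ)²) = 0.20018
Wq = Lq/λ = 0.20018/47.87 = 0.004182 hr
W = Wq + 1/μ = 0.004182 + 0.04301 = 0.04719 hr

Final: 0.04719 hr


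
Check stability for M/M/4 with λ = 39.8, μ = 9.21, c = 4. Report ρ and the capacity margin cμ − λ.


Total capacity cμ = 4·9.21 = 36.84/hr
ρ = λ/(cμ) = 39.8/36.84 = 1.0803
Stable ⇔ ρ < 1: NO
Spare capacity = cμ − λ = 36.84 − 39.8 = -2.96/hr

Final: ρ = 1.0803; unstable; margin = -2.96/hr


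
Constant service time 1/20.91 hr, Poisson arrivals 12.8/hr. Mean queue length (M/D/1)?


ρ = 12.8/20.91 = 0.6121
M/D/1: Lq = ρ²/(2(1−ρ)) = 0.3747/(2·0.3879) = 0.48308

Final: 0.48308


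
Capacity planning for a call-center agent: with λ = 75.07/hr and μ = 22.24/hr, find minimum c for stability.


Stability requires cμ > λ ⇔ c > λ/μ.
λ/μ = 75.07/22.24 = 3.3754
Minimum integer c = ⌊3.3754⌋ + 1 = 4
Check: 4·22.24 = 88.96 > 75.07, while 3·22.24 = 66.72 ≤ 75.07

Final: 4 servers


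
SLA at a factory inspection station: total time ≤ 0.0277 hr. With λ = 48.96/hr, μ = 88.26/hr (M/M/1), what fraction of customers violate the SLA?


W ~ Exponential(μ−λ) for M/M/1.
μ − λ = 88.26 − 48.96 = 39.3000
P(W > t) = e^{−(μ−λ)t} = e^{−1.0886} = 0.336684

Final: 0.336684


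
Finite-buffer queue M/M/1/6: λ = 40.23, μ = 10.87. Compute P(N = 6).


ρ = λ/μ = 40.23/10.87 = 3.7010
P_K = (1−ρ)ρ^K/(1−ρ^(K+1)) = (-2.7010·2569.939686)/(1 − 9511.377512)
= -6941.437826/-9510.377512 = 0.729880

Final: 0.729880


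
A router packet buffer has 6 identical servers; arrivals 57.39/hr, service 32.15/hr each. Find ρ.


ρ = λ/(cμ) = 57.39/(6·32.15) = 57.39/192.90 = 0.2975

Final: 0.2975


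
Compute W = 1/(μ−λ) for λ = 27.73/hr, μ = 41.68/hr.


W = 1/(μ−λ) = 1/(41.68 − 27.73) = 1/13.95 = 0.07168 hr

Final: 0.07168 hr


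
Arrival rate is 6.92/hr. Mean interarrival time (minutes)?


Mean interarrival time = 1/λ = 1/6.92 hour = 0.14451 hour
In minutes: 0.14451 × 60 = 8.6705 min

Final: 8.6705 min


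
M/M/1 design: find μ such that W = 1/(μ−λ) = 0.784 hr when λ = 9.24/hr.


W = 1/(μ−λ) ⇒ μ − λ = 1/W = 1/0.784 = 1.2755
μ = λ + 1/W = 9.24 + 1.2755 = 10.5155 per hr

Final: 10.5155 /hr


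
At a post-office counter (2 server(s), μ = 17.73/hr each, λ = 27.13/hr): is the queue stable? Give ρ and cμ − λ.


Total capacity cμ = 2·17.73 = 35.46/hr
ρ = λ/(cμ) = 27.13/35.46 = 0.7651
Stable ⇔ ρ < 1: YES
Spare capacity = cμ − λ = 35.46 − 27.13 = 8.33/hr

Final: ρ = 0.7651; stable; margin = 8.33/hr


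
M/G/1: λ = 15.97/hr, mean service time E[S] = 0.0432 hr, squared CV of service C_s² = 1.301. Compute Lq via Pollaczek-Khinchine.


ρ = λ·E[S] = 15.97·0.0432 = 0.6899
Lq = ρ²(1+C_s²)/(2(1−ρ)) = 0.4760·(1+1.301)/(2·0.3101)
= 0.4760·2.3010/0.6202 = 1.76591

Final: 1.76591


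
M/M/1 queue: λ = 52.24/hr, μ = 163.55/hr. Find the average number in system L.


ρ = λ/μ = 52.24/163.55 = 0.3194
L = ρ/(1−ρ) = 0.3194/(1 − 0.3194) = 0.3194/0.6806 = 0.4693

Final: 0.4693


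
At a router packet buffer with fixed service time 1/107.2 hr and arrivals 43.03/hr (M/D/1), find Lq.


ρ = 43.03/107.2 = 0.4014
M/D/1: Lq = ρ²/(2(1−ρ)) = 0.1611/(2·0.5986) = 0.13458

Final: 0.13458


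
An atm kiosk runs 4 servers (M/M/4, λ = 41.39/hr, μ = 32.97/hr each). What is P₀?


a = λ/μ = 41.39/32.97 = 1.2554; ρ = a/c = 0.3138
Σ_{k=0}^{3} a^k/k! (terms k=0..3) = 1.00000 + 1.25538 + 0.78799 + 0.32974 = 3.37312
Tail: a^4/(4!(1−ρ)) = 2.48374/(24·0.6862) = 0.15082
P₀ = 1/(3.37312 + 0.15082) = 1/3.52395 = 0.283773

Final: 0.283773


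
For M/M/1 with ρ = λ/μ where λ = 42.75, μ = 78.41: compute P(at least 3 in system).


ρ = 42.75/78.41 = 0.5452
P(N ≥ n) = ρ^n = 0.5452^3 = 0.162067

Final: 0.162067


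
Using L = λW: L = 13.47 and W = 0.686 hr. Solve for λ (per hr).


λ = L/W = 13.47/0.686 = 19.6356 /hr

Final: 19.6356 /hr


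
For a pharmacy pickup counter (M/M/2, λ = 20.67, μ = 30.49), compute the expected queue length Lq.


a = λ/μ = 0.6779; ρ = a/2 = 0.3390
P₀ = 0.493693
Lq = P₀·a^c·ρ / (c!·(1−ρ)²) = 0.493693·0.45959·0.3390/(2·0.43697)
= 0.08800

Final: 0.08800


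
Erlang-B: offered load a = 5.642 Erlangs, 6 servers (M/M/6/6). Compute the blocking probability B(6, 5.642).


B(c,a) = (a^c/c!) / Σ_{k=0}^{c} a^k/k!
a^6/6! = 44.798760
Σ terms (k=0..6): 1.00000 + 5.64200 + 15.91608 + 29.93284 + 42.22028 + 47.64136 + 44.79876 = 187.151326
B = 44.798760/187.151326 = 0.239372

Final: 0.239372


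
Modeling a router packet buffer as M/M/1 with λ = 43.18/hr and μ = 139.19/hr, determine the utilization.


ρ = λ/μ = 43.18/139.19 = 0.3102

Final: 0.3102


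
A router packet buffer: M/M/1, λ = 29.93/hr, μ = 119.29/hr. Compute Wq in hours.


ρ = 29.93/119.29 = 0.2509
Wq = ρ/(μ−λ) = 0.2509/(119.29 − 29.93) = 0.2509/89.36 = 0.002808 hr

Final: 0.002808 hr


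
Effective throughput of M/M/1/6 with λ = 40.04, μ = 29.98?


ρ = 1.3356; P_K = (1−ρ)ρ^6/(1−ρ^7) = 0.289436
λ_eff = λ(1 − P_K) = 40.04·(1 − 0.289436) = 40.04·0.710564 = 28.4510 /hr

Final: 28.4510 /hr


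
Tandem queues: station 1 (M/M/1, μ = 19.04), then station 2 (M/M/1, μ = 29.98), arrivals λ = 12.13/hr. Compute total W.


Each node sees arrival rate λ = 12.13/hr (tandem ⇒ throughput preserved).
W₁ = 1/(μ₁−λ) = 1/(19.04−12.13) = 0.14472 hr
W₂ = 1/(μ₂−λ) = 1/(29.98−12.13) = 0.05602 hr
W_total = W₁ + W₂ = 0.14472 + 0.05602 = 0.20074 hr

Final: 0.20074 hr


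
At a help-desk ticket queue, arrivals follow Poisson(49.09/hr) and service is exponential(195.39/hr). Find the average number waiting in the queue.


ρ = 49.09/195.39 = 0.2512
Lq = ρ²/(1−ρ) = 0.06312/0.7488 = 0.08430

Final: 0.08430


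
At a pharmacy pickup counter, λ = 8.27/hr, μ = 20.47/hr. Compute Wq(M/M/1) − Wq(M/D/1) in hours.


ρ = 8.27/20.47 = 0.4040
Wq(M/M/1) = ρ/(μ−λ) = 0.4040/12.20 = 0.03312 hr
Wq(M/D/1) = ρ/(2(μ−λ)) = 0.01656 hr
Savings = 0.03312 − 0.01656 = 0.01656 hr

Final: 0.01656 hr


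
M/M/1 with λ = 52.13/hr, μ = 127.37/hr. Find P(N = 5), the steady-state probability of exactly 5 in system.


ρ = 52.13/127.37 = 0.4093
P_n = (1−ρ)·ρ^n = (1 − 0.4093)·0.4093^5 = 0.5907·0.011484 = 0.006784

Final: 0.006784


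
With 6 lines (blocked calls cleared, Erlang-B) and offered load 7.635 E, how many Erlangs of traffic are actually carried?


B(6,7.635) = 0.369352 (Erlang-B)
Carried load = a(1 − B) = 7.635·(1 − 0.369352) = 7.635·0.630648 = 4.8150 E

Final: 4.8150 Erlangs


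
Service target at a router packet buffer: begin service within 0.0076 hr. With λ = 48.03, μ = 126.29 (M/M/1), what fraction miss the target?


ρ = 48.03/126.29 = 0.3803
P(Wq > t) = ρ·e^{−(μ−λ)t} = 0.3803·e^{−0.5948}
= 0.3803·0.551686 = 0.209815

Final: 0.209815


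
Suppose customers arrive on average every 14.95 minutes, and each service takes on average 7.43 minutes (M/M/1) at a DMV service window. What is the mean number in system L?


λ = 60/14.95 = 4.0134 /hr
μ = 60/7.43 = 8.0754 /hr
ρ = λ/μ = 4.0134/8.0754 = 0.4970
L = ρ/(1−ρ) = 0.4970/0.5030 = 0.9880

Final: 0.9880


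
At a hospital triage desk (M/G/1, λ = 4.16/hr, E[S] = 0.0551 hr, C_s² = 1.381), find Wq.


ρ = λ·E[S] = 4.16·0.0551 = 0.2292
E[S²] = E[S]²(1+C_s²) = 0.0551²·(1+1.381) = 0.007229
Wq = λ·E[S²]/(2(1−ρ)) = 4.16·0.007229/(2·0.7708) = 0.01951 hr

Final: 0.01951 hr


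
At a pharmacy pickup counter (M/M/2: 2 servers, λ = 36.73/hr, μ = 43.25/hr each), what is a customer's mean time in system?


a = 0.8492; ρ = 0.4246; P₀ = 0.403879
Lq = P₀·a^c·ρ/(c!(1−ρ)²) = 0.18681
Wq = Lq/λ = 0.18681/36.73 = 0.005086 hr
W = Wq + 1/μ = 0.005086 + 0.02312 = 0.02821 hr

Final: 0.02821 hr


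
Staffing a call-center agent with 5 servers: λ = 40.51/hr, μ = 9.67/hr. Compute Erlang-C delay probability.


a = λ/μ = 4.1892; ρ = a/5 = 0.8378
P₀ = 0.009491 (from M/M/c formula)
C(c,a) = [a^c/(c!(1−ρ))]·P₀ = [1290.26479/(120·0.1622)]·0.009491
= 66.30985·0.009491 = 0.629362

Final: 0.629362


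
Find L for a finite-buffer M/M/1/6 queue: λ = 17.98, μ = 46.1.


ρ = 17.98/46.1 = 0.3900
L = ρ[1 − (K+1)ρ^K + Kρ^(K+1)] / [(1−ρ)(1−ρ^(K+1))]
Numerator: 0.3900·(1 − 7·0.003520 + 6·0.001373) = 0.383624
Denominator: (0.6100)·(0.998627) = 0.609141
L = 0.383624/0.609141 = 0.6298

Final: 0.6298


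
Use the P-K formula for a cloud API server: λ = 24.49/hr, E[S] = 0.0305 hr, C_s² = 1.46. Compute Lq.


ρ = λ·E[S] = 24.49·0.0305 = 0.7469
Lq = ρ²(1+C_s²)/(2(1−ρ)) = 0.5579·(1+1.46)/(2·0.2531)
= 0.5579·2.4600/0.5061 = 2.71186

Final: 2.71186


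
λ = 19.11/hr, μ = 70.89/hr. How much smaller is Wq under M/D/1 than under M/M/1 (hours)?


ρ = 19.11/70.89 = 0.2696
Wq(M/M/1) = ρ/(μ−λ) = 0.2696/51.78 = 0.005206 hr
Wq(M/D/1) = ρ/(2(μ−λ)) = 0.002603 hr
Savings = 0.005206 − 0.002603 = 0.002603 hr

Final: 0.002603 hr


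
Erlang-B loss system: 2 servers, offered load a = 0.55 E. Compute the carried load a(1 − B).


B(2,0.55) = 0.088905 (Erlang-B)
Carried load = a(1 − B) = 0.55·(1 − 0.088905) = 0.55·0.911095 = 0.5011 E

Final: 0.5011 Erlangs


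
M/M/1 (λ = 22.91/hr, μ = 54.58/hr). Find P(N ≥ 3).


ρ = 22.91/54.58 = 0.4198
P(N ≥ n) = ρ^n = 0.4198^3 = 0.073956

Final: 0.073956


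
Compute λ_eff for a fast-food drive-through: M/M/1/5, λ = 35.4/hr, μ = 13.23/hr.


ρ = 2.6757; P_K = (1−ρ)ρ^5/(1−ρ^6) = 0.627982
λ_eff = λ(1 − P_K) = 35.4·(1 − 0.627982) = 35.4·0.372018 = 13.1694 /hr

Final: 13.1694 /hr


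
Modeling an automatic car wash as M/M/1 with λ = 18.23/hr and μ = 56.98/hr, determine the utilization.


ρ = λ/μ = 18.23/56.98 = 0.3199

Final: 0.3199


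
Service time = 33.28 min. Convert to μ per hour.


μ = 1/(service time) in consistent units.
1 hour = 60 min, so μ = 60/33.28 = 1.8029 per hour

Final: 1.8029 /hr


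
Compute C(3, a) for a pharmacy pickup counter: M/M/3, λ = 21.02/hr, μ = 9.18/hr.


a = λ/μ = 2.2898; ρ = a/3 = 0.7633
P₀ = 0.069624 (from M/M/c formula)
C(c,a) = [a^c/(c!(1−ρ))]·P₀ = [12.00522/(6·0.2367)]·0.069624
= 8.45153·0.069624 = 0.588432

Final: 0.588432


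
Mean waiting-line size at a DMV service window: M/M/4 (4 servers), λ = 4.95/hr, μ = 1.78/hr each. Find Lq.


a = λ/μ = 2.7809; ρ = a/4 = 0.6952
P₀ = 0.051525
Lq = P₀·a^c·ρ / (c!·(1−ρ)²) = 0.051525·59.80545·0.6952/(24·0.09289)
= 0.96098

Final: 0.96098


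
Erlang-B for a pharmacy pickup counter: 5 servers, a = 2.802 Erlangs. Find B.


B(c,a) = (a^c/c!) / Σ_{k=0}^{c} a^k/k!
a^5/5! = 1.439327
Σ terms (k=0..5): 1.00000 + 2.80200 + 3.92560 + 3.66651 + 2.56839 + 1.43933 = 15.401833
B = 1.439327/15.401833 = 0.093452

Final: 0.093452


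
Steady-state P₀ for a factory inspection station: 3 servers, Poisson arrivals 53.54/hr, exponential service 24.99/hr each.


a = λ/μ = 53.54/24.99 = 2.1425; ρ = a/c = 0.7142
Σ_{k=0}^{2} a^k/k! (terms k=0..2) = 1.00000 + 2.14246 + 2.29506 = 5.43752
Tail: a^3/(3!(1−ρ)) = 9.83414/(6·0.2858) = 5.73390
P₀ = 1/(5.43752 + 5.73390) = 1/11.17142 = 0.089514

Final: 0.089514


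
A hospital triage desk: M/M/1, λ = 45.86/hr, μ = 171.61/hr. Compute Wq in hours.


ρ = 45.86/171.61 = 0.2672
Wq = ρ/(μ−λ) = 0.2672/(171.61 − 45.86) = 0.2672/125.75 = 0.002125 hr

Final: 0.002125 hr


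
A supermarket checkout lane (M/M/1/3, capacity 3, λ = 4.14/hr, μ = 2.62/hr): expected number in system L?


ρ = 4.14/2.62 = 1.5802
L = ρ[1 − (K+1)ρ^K + Kρ^(K+1)] / [(1−ρ)(1−ρ^(K+1))]
Numerator: 1.5802·(1 − 4·3.945455 + 3·6.234422) = 6.196480
Denominator: (-0.5802)·(-5.234422) = 3.036764
L = 6.196480/3.036764 = 2.0405

Final: 2.0405


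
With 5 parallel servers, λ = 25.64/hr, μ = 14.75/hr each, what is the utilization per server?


ρ = λ/(cμ) = 25.64/(5·14.75) = 25.64/73.75 = 0.3477

Final: 0.3477


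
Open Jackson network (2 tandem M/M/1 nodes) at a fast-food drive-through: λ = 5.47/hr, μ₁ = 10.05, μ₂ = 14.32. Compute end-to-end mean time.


Each node sees arrival rate λ = 5.47/hr (tandem ⇒ throughput preserved).
W₁ = 1/(μ₁−λ) = 1/(10.05−5.47) = 0.21834 hr
W₂ = 1/(μ₂−λ) = 1/(14.32−5.47) = 0.11299 hr
W_total = W₁ + W₂ = 0.21834 + 0.11299 = 0.33133 hr

Final: 0.33133 hr


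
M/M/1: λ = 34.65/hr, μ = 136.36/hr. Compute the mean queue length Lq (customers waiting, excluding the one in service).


ρ = 34.65/136.36 = 0.2541
Lq = ρ²/(1−ρ) = 0.06457/0.7459 = 0.08657

Final: 0.08657


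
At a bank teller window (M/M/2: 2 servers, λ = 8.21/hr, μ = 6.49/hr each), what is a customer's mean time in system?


a = 1.2650; ρ = 0.6325; P₀ = 0.225106
Lq = P₀·a^c·ρ/(c!(1−ρ)²) = 0.84360
Wq = Lq/λ = 0.84360/8.21 = 0.10275 hr
W = Wq + 1/μ = 0.10275 + 0.15408 = 0.25684 hr

Final: 0.25684 hr


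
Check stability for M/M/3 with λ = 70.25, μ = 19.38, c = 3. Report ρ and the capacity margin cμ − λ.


Total capacity cμ = 3·19.38 = 58.14/hr
ρ = λ/(cμ) = 70.25/58.14 = 1.2083
Stable ⇔ ρ < 1: NO
Spare capacity = cμ − λ = 58.14 − 70.25 = -12.11/hr

Final: ρ = 1.2083; unstable; margin = -12.11/hr


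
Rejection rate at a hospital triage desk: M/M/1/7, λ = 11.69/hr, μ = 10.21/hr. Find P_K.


ρ = λ/μ = 11.69/10.21 = 1.1450
P_K = (1−ρ)ρ^K/(1−ρ^(K+1)) = (-0.1450·2.579416)/(1 − 2.953318)
= -0.373902/-1.953318 = 0.191419

Final: 0.191419


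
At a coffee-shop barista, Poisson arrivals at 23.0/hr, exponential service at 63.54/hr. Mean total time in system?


W = 1/(μ−λ) = 1/(63.54 − 23.0) = 1/40.54 = 0.02467 hr

Final: 0.02467 hr


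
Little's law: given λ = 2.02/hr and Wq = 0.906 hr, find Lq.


Lq = λWq = 2.02·0.906 = 1.8301

Final: 1.8301


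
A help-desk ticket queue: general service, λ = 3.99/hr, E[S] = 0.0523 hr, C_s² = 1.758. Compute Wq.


ρ = λ·E[S] = 3.99·0.0523 = 0.2087
E[S²] = E[S]²(1+C_s²) = 0.0523²·(1+1.758) = 0.007544
Wq = λ·E[S²]/(2(1−ρ)) = 3.99·0.007544/(2·0.7913) = 0.01902 hr

Final: 0.01902 hr


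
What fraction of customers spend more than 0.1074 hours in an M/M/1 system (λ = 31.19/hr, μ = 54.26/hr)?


W ~ Exponential(μ−λ) for M/M/1.
μ − λ = 54.26 − 31.19 = 23.0700
P(W > t) = e^{−(μ−λ)t} = e^{−2.4777} = 0.083935

Final: 0.083935


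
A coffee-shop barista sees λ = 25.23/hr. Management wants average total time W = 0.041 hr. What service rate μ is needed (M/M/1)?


W = 1/(μ−λ) ⇒ μ − λ = 1/W = 1/0.041 = 24.3902
μ = λ + 1/W = 25.23 + 24.3902 = 49.6202 per hr

Final: 49.6202 /hr


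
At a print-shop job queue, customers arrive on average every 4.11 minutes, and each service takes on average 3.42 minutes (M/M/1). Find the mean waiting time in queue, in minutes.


λ = 60/4.11 = 14.5985 /hr
μ = 60/3.42 = 17.5439 /hr
ρ = λ/μ = 14.5985/17.5439 = 0.8321
Wq = ρ/(μ−λ) = 0.8321/(17.5439−14.5985) = 0.28252 hr
In minutes: 0.28252·60 = 16.951 min

Final: 16.951 min


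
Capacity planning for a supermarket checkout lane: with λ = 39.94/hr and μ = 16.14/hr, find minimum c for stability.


Stability requires cμ > λ ⇔ c > λ/μ.
λ/μ = 39.94/16.14 = 2.4746
Minimum integer c = ⌊2.4746⌋ + 1 = 3
Check: 3·16.14 = 48.42 > 39.94, while 2·16.14 = 32.28 ≤ 39.94

Final: 3 servers


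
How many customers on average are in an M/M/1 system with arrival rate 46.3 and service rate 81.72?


ρ = λ/μ = 46.3/81.72 = 0.5666
L = ρ/(1−ρ) = 0.5666/(1 − 0.5666) = 0.5666/0.4334 = 1.3072

Final: 1.3072


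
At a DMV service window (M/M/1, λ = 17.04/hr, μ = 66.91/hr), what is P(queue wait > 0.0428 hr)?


ρ = 17.04/66.91 = 0.2547
P(Wq > t) = ρ·e^{−(μ−λ)t} = 0.2547·e^{−2.1344}
= 0.2547·0.118311 = 0.030130

Final: 0.030130


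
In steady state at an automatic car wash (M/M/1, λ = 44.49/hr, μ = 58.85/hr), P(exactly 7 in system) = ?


ρ = 44.49/58.85 = 0.7560
P_n = (1−ρ)·ρ^n = (1 − 0.7560)·0.7560^7 = 0.2440·0.141127 = 0.034437

Final: 0.034437


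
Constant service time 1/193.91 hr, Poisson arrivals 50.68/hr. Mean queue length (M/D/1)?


ρ = 50.68/193.91 = 0.2614
M/D/1: Lq = ρ²/(2(1−ρ)) = 0.06831/(2·0.7386) = 0.04624

Final: 0.04624


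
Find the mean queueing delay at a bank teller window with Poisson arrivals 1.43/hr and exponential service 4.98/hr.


ρ = 1.43/4.98 = 0.2871
Wq = ρ/(μ−λ) = 0.2871/(4.98 − 1.43) = 0.2871/3.55 = 0.08089 hr

Final: 0.08089 hr


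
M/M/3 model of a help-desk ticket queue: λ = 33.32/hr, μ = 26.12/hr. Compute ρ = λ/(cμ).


ρ = λ/(cμ) = 33.32/(3·26.12) = 33.32/78.36 = 0.4252

Final: 0.4252


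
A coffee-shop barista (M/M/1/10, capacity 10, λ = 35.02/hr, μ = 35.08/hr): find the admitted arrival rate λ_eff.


ρ = 0.9983; P_K = (1−ρ)ρ^10/(1−ρ^11) = 0.090133
λ_eff = λ(1 − P_K) = 35.02·(1 − 0.090133) = 35.02·0.909867 = 31.8635 /hr

Final: 31.8635 /hr


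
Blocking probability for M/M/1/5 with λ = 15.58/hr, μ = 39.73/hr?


ρ = λ/μ = 15.58/39.73 = 0.3921
P_K = (1−ρ)ρ^K/(1−ρ^(K+1)) = (0.6079·0.009274)/(1 − 0.003637)
= 0.005637/0.996363 = 0.005658

Final: 0.005658


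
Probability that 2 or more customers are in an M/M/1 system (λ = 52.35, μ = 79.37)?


ρ = 52.35/79.37 = 0.6596
P(N ≥ n) = ρ^n = 0.6596^2 = 0.435031

Final: 0.435031
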